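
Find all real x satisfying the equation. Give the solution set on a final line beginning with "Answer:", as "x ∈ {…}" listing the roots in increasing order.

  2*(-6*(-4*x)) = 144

Step 1. [2*(-6*(-4*x)) = 144] LHS = 2·(…); ÷2 both sides. So div: -6*(-4*x) = 72.
Step 2. [-6*(-4*x) = 72] divide by the outer -6 ⇒ div: -4*x = -12.
Step 3. [-4*x = -12] leading coefficient -4: divide by -4, so div: x = 3.

Answer: x ∈ {3}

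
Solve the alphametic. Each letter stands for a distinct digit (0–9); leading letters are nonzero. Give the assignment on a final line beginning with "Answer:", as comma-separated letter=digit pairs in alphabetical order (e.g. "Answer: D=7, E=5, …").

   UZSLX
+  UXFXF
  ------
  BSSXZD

Step 1. [col 1: X + F ≡ D (mod 10)] F=4 is one option consistent with column 1 (X + F ≡ D (mod 10), carry-in 0) — take it. So F=4.
Step 2. [B] adding two 5-digit numbers gives at most 5+1 digits, and here it does — B is that final carry and must be 1 ⇒ B=1.
Step 3. [col 1: X + F ≡ D (mod 10)] no forcing yet in column 1 (carry-in 0); X=2 is free and consistent — try it. So X=2.
Step 4. [col 1: X + F ≡ D (mod 10)] column 1 reads X+F+carry(0)=D with X=2, F=4; with digits 1,2,4 already taken and all letters distinct, the only value for D is 6 ⇒ D=6.
Step 5. [col 2: L + X ≡ Z (mod 10)] no forcing yet in column 2 (carry-in 0); L=3 is free and consistent — try it. So L=3.
Step 6. [col 2: L + X ≡ Z (mod 10)] from column 2 (L=3, X=2, carry-in 0, digits 1,2,3,4,6 already taken and all letters distinct): Z must equal 5 ⇒ Z=5.
Step 7. [col 3: S + F ≡ X (mod 10)] in column 3 we have S+F≡X with carry-in 0; given F=4, X=2 and digits 1,2,3,4,5,6 already taken and all letters distinct, that pins S to 8. So S=8.
Step 8. [col 5: U + U ≡ S (mod 10)] column 5: given S=8, carry-in 0, and digits 1,2,3,4,5,6,8 already taken and all letters distinct, U+U≡S (mod 10) forces U=9. So U=9.

Answer: B=1, D=6, F=4, L=3, S=8, U=9, X=2, Z=5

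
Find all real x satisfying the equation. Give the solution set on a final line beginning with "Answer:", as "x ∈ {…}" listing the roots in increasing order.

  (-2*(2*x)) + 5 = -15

Step 1. [(-2*(2*x)) + 5 = -15] 5 comes off first (subtract 5), so sub: -2*(2*x) = -20.
Step 2. [-2*(2*x) = -20] leading coefficient -2: divide by -2, so div: 2*x = 10.
Step 3. [2*x = 10] LHS = 2·(…); ÷2 both sides, so div: x = 5.

Answer: x ∈ {5}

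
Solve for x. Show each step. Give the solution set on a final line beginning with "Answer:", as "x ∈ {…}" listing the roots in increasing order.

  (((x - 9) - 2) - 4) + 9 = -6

Step 1. [(((x - 9) - 2) - 4) + 9 = -6] +9 is outermost — subtract 9 both sides. So sub: ((x - 9) - 2) - 4 = -15.
Step 2. [((x - 9) - 2) - 4 = -15] 4 comes off first (add 4), so sub: (x - 9) - 2 = -11.
Step 3. [(x - 9) - 2 = -11] -2 is outermost — add 2 both sides. So sub: x - 9 = -9.
Step 4. [x - 9 = -9] the outer -9 inverts by adding 9 ⇒ sub: x = 0.

Answer: x ∈ {0}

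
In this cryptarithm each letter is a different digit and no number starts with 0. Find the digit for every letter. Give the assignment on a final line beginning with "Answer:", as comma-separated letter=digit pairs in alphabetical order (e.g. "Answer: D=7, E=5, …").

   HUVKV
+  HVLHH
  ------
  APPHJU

Step 1. [A] the sum has 6 digits but both addends have 5; that extra leading digit A is the final carry, namely 1, so A=1.
Step 2. [col 1: V + H ≡ U (mod 10)] U=4 is one option consistent with column 1 (V + H ≡ U (mod 10), carry-in 0) — take it ⇒ U=4.
Step 3. [col 1: V + H ≡ U (mod 10)] V=8 is one option consistent with column 1 (V + H ≡ U (mod 10), carry-in 0) — take it ⇒ V=8.
Step 4. [col 1: V + H ≡ U (mod 10)] column 1: given V=8, U=4, carry-in 0, and digits 1,4,8 already taken and all letters distinct, V+H≡U (mod 10) forces H=6 ⇒ H=6.
Step 5. [col 2: K + H ≡ J (mod 10)] no forcing yet in column 2 (carry-in 1); K=5 is free and consistent — try it ⇒ K=5.
Step 6. [col 2: K + H ≡ J (mod 10)] in column 2 we have K+H≡J with carry-in 1; given K=5, H=6 and digits 1,4,5,6,8 already taken and all letters distinct, that pins J to 2 ⇒ J=2.
Step 7. [col 3: V + L ≡ H (mod 10)] column 3: given V=8, H=6, carry-in 1, and digits 1,2,4,5,6,8 already taken and all letters distinct, V+L≡H (mod 10) forces L=7 ⇒ L=7.
Step 8. [col 4: U + V ≡ P (mod 10)] column 4 reads U+V+carry(1)=P with U=4, V=8; with digits 1,2,4,5,6,7,8 already taken and all letters distinct, the only value for P is 3. So P=3.

Answer: A=1, H=6, J=2, K=5, L=7, P=3, U=4, V=8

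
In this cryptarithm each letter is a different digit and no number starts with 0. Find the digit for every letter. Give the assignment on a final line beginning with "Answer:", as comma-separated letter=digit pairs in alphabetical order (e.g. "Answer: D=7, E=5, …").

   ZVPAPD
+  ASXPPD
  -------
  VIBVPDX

Step 1. [V] V is the leading digit of a 7-digit sum of two 6-digit numbers; the final carry is exactly 1 ⇒ V=1.
Step 2. [col 1: D + D ≡ X (mod 10)] several values work for X in column 1 (D + D ≡ X (mod 10), carry-in 0); try X=4 ⇒ X=4.
Step 3. [col 1: D + D ≡ X (mod 10)] several values work for D in column 1 (D + D ≡ X (mod 10), carry-in 0); try D=2. So D=2.
Step 4. [col 2: P + P ≡ D (mod 10)] from column 2 (D=2, carry-in 0, digits 1,2,4 already taken and all letters distinct): P must equal 6. So P=6.
Step 5. [col 3: A + P ≡ P (mod 10)] from column 3 (P=6, carry-in 1, digits 1,2,4,6 already taken and all letters distinct): A must equal 9, so A=9.
Step 6. [col 5: V + S ≡ B (mod 10)] no forcing yet in column 5 (carry-in 1); B=5 is free and consistent — try it, so B=5.
Step 7. [col 5: V + S ≡ B (mod 10)] column 5 reads V+S+carry(1)=B with V=1, B=5; with digits 1,2,4,5,6,9 already taken and all letters distinct, the only value for S is 3 ⇒ S=3.
Step 8. [col 6: Z + A ≡ I (mod 10)] column 6 reads Z+A+carry(0)=I with A=9; with digits 1,2,3,4,5,6,9 already taken and all letters distinct, the only value for I is 7. So I=7.
Step 9. [col 6: Z + A ≡ I (mod 10)] in column 6 we have Z+A≡I with carry-in 0; given A=9, I=7 and digits 1,2,3,4,5,6,7,9 already taken and all letters distinct, that pins Z to 8, so Z=8.

Answer: A=9, B=5, D=2, I=7, P=6, S=3, V=1, X=4, Z=8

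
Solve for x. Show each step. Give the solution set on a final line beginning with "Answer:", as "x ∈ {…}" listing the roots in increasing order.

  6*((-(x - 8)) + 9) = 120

Step 1. [6*((-(x - 8)) + 9) = 120] 6 out front; divide by 6. So div: (-(x - 8)) + 9 = 20.
Step 2. [(-(x - 8)) + 9 = 20] subtract 9: x sits inside (… + 9) ⇒ sub: -(x - 8) = 11.
Step 3. [-(x - 8) = 11] LHS negated; negate both sides. So neg: x - 8 = -11.
Step 4. [x - 8 = -11] the outer -8 inverts by adding 8. So sub: x = -3.

Answer: x ∈ {-3}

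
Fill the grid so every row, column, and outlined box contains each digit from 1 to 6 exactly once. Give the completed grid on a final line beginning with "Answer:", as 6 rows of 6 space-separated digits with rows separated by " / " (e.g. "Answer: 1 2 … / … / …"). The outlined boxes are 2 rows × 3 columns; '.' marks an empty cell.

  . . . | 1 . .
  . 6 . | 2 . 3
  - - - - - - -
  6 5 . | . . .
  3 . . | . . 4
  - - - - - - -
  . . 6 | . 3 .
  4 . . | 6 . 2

Step 1. [r1c2∈{2,3,4}] col 2 places 4 nowhere but r1c2. So r1c2=4.
Step 2. [r3c6∈{1}] r3c6's peers cover all but 1, so r3c6=1.
Step 3. [r5c6∈{5}] only 5 remains possible at r5c6 ⇒ r5c6=5.
Step 4. [r6c3∈{1,3,5}] across row 6, 5 lands solely at r6c3. So r6c3=5.
Step 5. [r4c5∈{2,5,6}] r4c5 is the only open cell in row 4 admitting 6, so r4c5=6.
Step 6. [r1c5∈{5}] only 5 remains possible at r1c5, so r1c5=5.
Step 7. [r2c3∈{1}] r2c3's peers cover all but 1 ⇒ r2c3=1.
Step 8. [r4c2∈{1,2}] in row 4, 1 fits only at r4c2. So r4c2=1.
Step 9. [r4c3∈{2}] nothing but 2 survives at r4c3. So r4c3=2.
Step 10. [r1c1∈{2}] r1c1 is down to just 2 ⇒ r1c1=2.
Step 11. [r6c2∈{3}] nothing but 3 survives at r6c2 ⇒ r6c2=3.
Step 12. [r1c6∈{6}] only 6 remains possible at r1c6 ⇒ r1c6=6.
Step 13. [r5c4∈{4}] nothing but 4 survives at r5c4. So r5c4=4.
Step 14. [r4c4∈{5}] nothing but 5 survives at r4c4, so r4c4=5.
Step 15. [r3c4∈{3}] nothing but 3 survives at r3c4, so r3c4=3.
Step 16. [r6c5∈{1}] nothing but 1 survives at r6c5, so r6c5=1.
Step 17. [r3c3∈{4}] only 4 remains possible at r3c3, so r3c3=4.
Step 18. [r1c3∈{3}] r1c3 is down to just 3 ⇒ r1c3=3.
Step 19. [r5c1∈{1}] r5c1 has the single candidate 1 ⇒ r5c1=1.
Step 20. [r3c5∈{2}] r3c5's peers cover all but 2 ⇒ r3c5=2.
Step 21. [r2c1∈{5}] nothing but 5 survives at r2c1, so r2c1=5.
Step 22. [r2c5∈{4}] r2c5 has the single candidate 4. So r2c5=4.
Step 23. [r5c2∈{2}] only 2 remains possible at r5c2 ⇒ r5c2=2.

Answer: 2 4 3 1 5 6 / 5 6 1 2 4 3 / 6 5 4 3 2 1 / 3 1 2 5 6 4 / 1 2 6 4 3 5 / 4 3 5 6 1 2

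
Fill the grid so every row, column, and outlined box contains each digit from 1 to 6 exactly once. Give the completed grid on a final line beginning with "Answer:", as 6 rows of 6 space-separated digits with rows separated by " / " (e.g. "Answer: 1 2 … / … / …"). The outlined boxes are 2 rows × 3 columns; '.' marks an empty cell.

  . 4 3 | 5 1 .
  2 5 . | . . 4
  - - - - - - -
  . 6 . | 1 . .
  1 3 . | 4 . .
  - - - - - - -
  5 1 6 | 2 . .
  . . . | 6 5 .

Step 1. [r1c6∈{2,6}] r1c6 is the only open cell in row 1 admitting 2. So r1c6=2.
Step 2. [r5c6∈{3}] nothing but 3 survives at r5c6. So r5c6=3.
Step 3. [r3c1∈{4}] only 4 remains possible at r3c1 ⇒ r3c1=4.
Step 4. [r2c5∈{3,6}] row 2 places 6 nowhere but r2c5 ⇒ r2c5=6.
Step 5. [r3c6∈{5}] r3c6 has the single candidate 5 ⇒ r3c6=5.
Step 6. [r3c3∈{2}] r3c3 has the single candidate 2, so r3c3=2.
Step 7. [r2c3∈{1}] r2c3's peers cover all but 1. So r2c3=1.
Step 8. [r4c5∈{2}] nothing but 2 survives at r4c5, so r4c5=2.
Step 9. [r6c6∈{1}] r6c6's peers cover all but 1 ⇒ r6c6=1.
Step 10. [r6c2∈{2}] r6c2's peers cover all but 2 ⇒ r6c2=2.
Step 11. [r4c6∈{6}] nothing but 6 survives at r4c6 ⇒ r4c6=6.
Step 12. [r6c1∈{3}] r6c1 has the single candidate 3. So r6c1=3.
Step 13. [r2c4∈{3}] r2c4's peers cover all but 3, so r2c4=3.
Step 14. [r6c3∈{4}] nothing but 4 survives at r6c3 ⇒ r6c3=4.
Step 15. [r4c3∈{5}] only 5 remains possible at r4c3 ⇒ r4c3=5.
Step 16. [r5c5∈{4}] only 4 remains possible at r5c5. So r5c5=4.
Step 17. [r1c1∈{6}] r1c1 is down to just 6, so r1c1=6.
Step 18. [r3c5∈{3}] only 3 remains possible at r3c5 ⇒ r3c5=3.

Answer: 6 4 3 5 1 2 / 2 5 1 3 6 4 / 4 6 2 1 3 5 / 1 3 5 4 2 6 / 5 1 6 2 4 3 / 3 2 4 6 5 1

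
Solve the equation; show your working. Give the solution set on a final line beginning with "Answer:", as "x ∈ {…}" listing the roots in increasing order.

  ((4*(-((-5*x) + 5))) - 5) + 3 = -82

Step 1. [((4*(-((-5*x) + 5))) - 5) + 3 = -82] +3 is outermost — subtract 3 both sides ⇒ sub: (4*(-((-5*x) + 5))) - 5 = -85.
Step 2. [(4*(-((-5*x) + 5))) - 5 = -85] peel the -5: add 5 from each side, so sub: 4*(-((-5*x) + 5)) = -80.
Step 3. [4*(-((-5*x) + 5)) = -80] divide by the outer 4 ⇒ div: -((-5*x) + 5) = -20.
Step 4. [-((-5*x) + 5) = -20] flip signs both sides. So neg: (-5*x) + 5 = 20.
Step 5. [(-5*x) + 5 = 20] peel the +5: subtract 5 from each side ⇒ sub: -5*x = 15.
Step 6. [-5*x = 15] leading coefficient -5: divide by -5 ⇒ div: x = -3.

Answer: x ∈ {-3}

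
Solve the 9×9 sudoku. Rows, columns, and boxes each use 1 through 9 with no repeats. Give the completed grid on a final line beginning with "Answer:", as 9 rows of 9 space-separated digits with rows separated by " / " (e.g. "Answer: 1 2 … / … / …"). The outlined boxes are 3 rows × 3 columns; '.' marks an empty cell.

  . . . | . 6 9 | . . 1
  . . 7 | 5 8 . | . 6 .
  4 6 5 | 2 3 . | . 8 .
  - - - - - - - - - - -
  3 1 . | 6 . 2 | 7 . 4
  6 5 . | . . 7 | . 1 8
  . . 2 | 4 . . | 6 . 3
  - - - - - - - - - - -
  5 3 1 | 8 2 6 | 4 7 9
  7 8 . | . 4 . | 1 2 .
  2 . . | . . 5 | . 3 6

Step 1. [r5c5∈{9}] r5c5 has the single candidate 9. So r5c5=9.
Step 2. [r2c9∈{2}] r2c9's peers cover all but 2 ⇒ r2c9=2.
Step 3. [r2c2∈{9}] r2c2's peers cover all but 9 ⇒ r2c2=9.
Step 4. [r6c1∈{8,9}] 9 has one home in col 1: r6c1, so r6c1=9.
Step 5. [r9c4∈{1,7,9}] in col 4, 1 fits only at r9c4. So r9c4=1.
Step 6. [r6c8∈{5}] only 5 remains possible at r6c8. So r6c8=5.
Step 7. [r3c6∈{1}] only 1 remains possible at r3c6 ⇒ r3c6=1.
Step 8. [r8c4∈{3,9}] col 4 places 9 nowhere but r8c4 ⇒ r8c4=9.
Step 9. [r1c3∈{3,8}] 3 has one home in col 3: r1c3, so r1c3=3.
Step 10. [r5c3∈{4}] nothing but 4 survives at r5c3, so r5c3=4.
Step 11. [r9c3∈{9}] nothing but 9 survives at r9c3. So r9c3=9.
Step 12. [r8c6∈{3}] r8c6 has the single candidate 3 ⇒ r8c6=3.
Step 13. [r9c7∈{8}] r9c7 has the single candidate 8. So r9c7=8.
Step 14. [r5c7∈{2}] only 2 remains possible at r5c7. So r5c7=2.
Step 15. [r1c1∈{8}] r1c1 is down to just 8 ⇒ r1c1=8.
Step 16. [r6c2∈{7}] only 7 remains possible at r6c2 ⇒ r6c2=7.
Step 17. [r2c6∈{4}] r2c6's peers cover all but 4 ⇒ r2c6=4.
Step 18. [r8c9∈{5}] r8c9's peers cover all but 5 ⇒ r8c9=5.
Step 19. [r4c8∈{9}] only 9 remains possible at r4c8. So r4c8=9.
Step 20. [r2c7∈{3}] only 3 remains possible at r2c7 ⇒ r2c7=3.
Step 21. [r2c1∈{1}] r2c1's peers cover all but 1. So r2c1=1.
Step 22. [r1c8∈{4}] only 4 remains possible at r1c8. So r1c8=4.
Step 23. [r9c2∈{4}] nothing but 4 survives at r9c2, so r9c2=4.
Step 24. [r8c3∈{6}] only 6 remains possible at r8c3. So r8c3=6.
Step 25. [r1c4∈{7}] r1c4 is down to just 7. So r1c4=7.
Step 26. [r9c5∈{7}] only 7 remains possible at r9c5. So r9c5=7.
Step 27. [r4c3∈{8}] r4c3's peers cover all but 8. So r4c3=8.
Step 28. [r1c7∈{5}] r1c7 has the single candidate 5 ⇒ r1c7=5.
Step 29. [r6c6∈{8}] r6c6's peers cover all but 8 ⇒ r6c6=8.
Step 30. [r3c9∈{7}] r3c9 has the single candidate 7, so r3c9=7.
Step 31. [r3c7∈{9}] r3c7's peers cover all but 9 ⇒ r3c7=9.
Step 32. [r4c5∈{5}] r4c5's peers cover all but 5, so r4c5=5.
Step 33. [r6c5∈{1}] nothing but 1 survives at r6c5, so r6c5=1.
Step 34. [r5c4∈{3}] only 3 remains possible at r5c4 ⇒ r5c4=3.
Step 35. [r1c2∈{2}] r1c2's peers cover all but 2, so r1c2=2.

Answer: 8 2 3 7 6 9 5 4 1 / 1 9 7 5 8 4 3 6 2 / 4 6 5 2 3 1 9 8 7 / 3 1 8 6 5 2 7 9 4 / 6 5 4 3 9 7 2 1 8 / 9 7 2 4 1 8 6 5 3 / 5 3 1 8 2 6 4 7 9 / 7 8 6 9 4 3 1 2 5 / 2 4 9 1 7 5 8 3 6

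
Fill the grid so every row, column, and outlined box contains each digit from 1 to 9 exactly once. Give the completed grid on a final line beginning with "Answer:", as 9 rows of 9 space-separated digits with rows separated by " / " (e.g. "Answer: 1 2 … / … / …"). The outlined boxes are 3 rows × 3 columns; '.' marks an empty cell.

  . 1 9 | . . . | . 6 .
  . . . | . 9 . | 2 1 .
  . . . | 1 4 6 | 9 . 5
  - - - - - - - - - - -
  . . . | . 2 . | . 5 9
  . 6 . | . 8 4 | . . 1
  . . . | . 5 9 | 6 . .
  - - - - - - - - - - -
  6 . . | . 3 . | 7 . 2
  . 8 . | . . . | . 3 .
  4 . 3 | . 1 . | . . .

Step 1. [r1c5∈{7}] r1c5 is down to just 7, so r1c5=7.
Step 2. [r5c1∈{2,3,5,7,9}] row 5 places 9 nowhere but r5c1, so r5c1=9.
Step 3. [r8c4∈{2,4,5,6,7,9}] across row 8, 9 lands solely at r8c4. So r8c4=9.
Step 4. [r5c3∈{2,5,7}] in row 5, 5 fits only at r5c3 ⇒ r5c3=5.
Step 5. [r4c6∈{1,3,7}] across col 6, 1 lands solely at r4c6 ⇒ r4c6=1.
Step 6. [r8c7∈{1,4,5}] in col 7, 1 fits only at r8c7. So r8c7=1.
Step 7. [r6c1∈{1,2,3,7,8}] col 1 places 1 nowhere but r6c1, so r6c1=1.
Step 8. [r8c9∈{4,6}] 4 has one home in row 8: r8c9, so r8c9=4.
Step 9. [r6c8∈{2,4,7,8}] r6c8 is the only open cell in col 8 admitting 4, so r6c8=4.
Step 10. [r9c7∈{5,8}] r9c7 is the only open cell in col 7 admitting 5. So r9c7=5.
Step 11. [r5c7∈{3}] r5c7 is down to just 3. So r5c7=3.
Step 12. [r5c4∈{7}] r5c4 is down to just 7 ⇒ r5c4=7.
Step 13. [r3c8∈{7,8}] r3c8 is the only open cell in col 8 admitting 7, so r3c8=7.
Step 14. [r4c7∈{8}] nothing but 8 survives at r4c7, so r4c7=8.
Step 15. [r6c3∈{2,7,8}] across row 6, 8 lands solely at r6c3, so r6c3=8.
Step 16. [r3c3∈{2}] r3c3's peers cover all but 2. So r3c3=2.
Step 17. [r3c2∈{3}] r3c2 is down to just 3 ⇒ r3c2=3.
Step 18. [r8c3∈{7}] r8c3 is down to just 7 ⇒ r8c3=7.
Step 19. [r8c1∈{2,5}] across col 1, 2 lands solely at r8c1 ⇒ r8c1=2.
Step 20. [r8c6∈{5}] r8c6 is down to just 5, so r8c6=5.
Step 21. [r7c6∈{8}] r7c6 is down to just 8, so r7c6=8.
Step 22. [r2c6∈{3}] nothing but 3 survives at r2c6, so r2c6=3.
Step 23. [r2c9∈{8}] r2c9 has the single candidate 8. So r2c9=8.
Step 24. [r1c4∈{2,5,8}] r1c4 is the only open cell in col 4 admitting 8. So r1c4=8.
Step 25. [r7c8∈{9}] r7c8 has the single candidate 9. So r7c8=9.
Step 26. [r9c4∈{2,6}] across col 4, 2 lands solely at r9c4. So r9c4=2.
Step 27. [r2c4∈{5}] nothing but 5 survives at r2c4. So r2c4=5.
Step 28. [r4c1∈{3,7}] in col 1, 3 fits only at r4c1. So r4c1=3.
Step 29. [r4c2∈{4,7}] row 4 places 7 nowhere but r4c2 ⇒ r4c2=7.
Step 30. [r2c2∈{4}] r2c2's peers cover all but 4 ⇒ r2c2=4.
Step 31. [r9c2∈{9}] only 9 remains possible at r9c2, so r9c2=9.
Step 32. [r1c9∈{3}] only 3 remains possible at r1c9 ⇒ r1c9=3.
Step 33. [r9c6∈{7}] r9c6 has the single candidate 7. So r9c6=7.
Step 34. [r7c2∈{5}] r7c2 is down to just 5 ⇒ r7c2=5.
Step 35. [r6c4∈{3}] nothing but 3 survives at r6c4, so r6c4=3.
Step 36. [r4c4∈{6}] r4c4 has the single candidate 6, so r4c4=6.
Step 37. [r9c8∈{8}] nothing but 8 survives at r9c8. So r9c8=8.
Step 38. [r6c2∈{2}] r6c2 has the single candidate 2, so r6c2=2.
Step 39. [r8c5∈{6}] only 6 remains possible at r8c5 ⇒ r8c5=6.
Step 40. [r4c3∈{4}] nothing but 4 survives at r4c3. So r4c3=4.
Step 41. [r2c3∈{6}] r2c3's peers cover all but 6, so r2c3=6.
Step 42. [r6c9∈{7}] nothing but 7 survives at r6c9, so r6c9=7.
Step 43. [r7c3∈{1}] only 1 remains possible at r7c3. So r7c3=1.
Step 44. [r5c8∈{2}] nothing but 2 survives at r5c8. So r5c8=2.
Step 45. [r2c1∈{7}] only 7 remains possible at r2c1. So r2c1=7.
Step 46. [r7c4∈{4}] r7c4's peers cover all but 4, so r7c4=4.
Step 47. [r1c6∈{2}] r1c6 has the single candidate 2. So r1c6=2.
Step 48. [r9c9∈{6}] r9c9's peers cover all but 6. So r9c9=6.
Step 49. [r1c1∈{5}] r1c1's peers cover all but 5 ⇒ r1c1=5.
Step 50. [r1c7∈{4}] r1c7's peers cover all but 4. So r1c7=4.
Step 51. [r3c1∈{8}] only 8 remains possible at r3c1 ⇒ r3c1=8.

Answer: 5 1 9 8 7 2 4 6 3 / 7 4 6 5 9 3 2 1 8 / 8 3 2 1 4 6 9 7 5 / 3 7 4 6 2 1 8 5 9 / 9 6 5 7 8 4 3 2 1 / 1 2 8 3 5 9 6 4 7 / 6 5 1 4 3 8 7 9 2 / 2 8 7 9 6 5 1 3 4 / 4 9 3 2 1 7 5 8 6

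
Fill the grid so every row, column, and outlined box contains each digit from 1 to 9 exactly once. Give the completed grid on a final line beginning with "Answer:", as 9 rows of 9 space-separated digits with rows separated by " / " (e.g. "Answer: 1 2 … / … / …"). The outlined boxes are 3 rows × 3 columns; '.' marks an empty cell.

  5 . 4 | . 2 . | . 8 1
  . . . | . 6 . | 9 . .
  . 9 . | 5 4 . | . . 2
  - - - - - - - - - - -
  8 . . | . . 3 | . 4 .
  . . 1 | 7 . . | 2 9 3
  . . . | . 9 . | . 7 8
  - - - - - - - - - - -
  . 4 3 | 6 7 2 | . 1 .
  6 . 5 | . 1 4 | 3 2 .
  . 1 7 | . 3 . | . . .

Step 1. [r9c6∈{5,8,9}] box 8 places 5 nowhere but r9c6 ⇒ r9c6=5.
Step 2. [r4c2∈{2,5,6,7}] 7 has one home in row 4: r4c2. So r4c2=7.
Step 3. [r9c7∈{4,6,8}] 4 has one home in col 7: r9c7 ⇒ r9c7=4.
Step 4. [r4c5∈{5}] r4c5 is down to just 5. So r4c5=5.
Step 5. [r6c7∈{1,5,6}] r6c7 is the only open cell in box 6 admitting 5, so r6c7=5.
Step 6. [r9c1∈{2,9}] across row 9, 2 lands solely at r9c1, so r9c1=2.
Step 7. [r4c9∈{6}] r4c9's peers cover all but 6 ⇒ r4c9=6.
Step 8. [r9c4∈{8,9}] across row 9, 8 lands solely at r9c4, so r9c4=8.
Step 9. [r6c4∈{1,2,4}] col 4 places 4 nowhere but r6c4, so r6c4=4.
Step 10. [r6c6∈{1,6}] in row 6, 1 fits only at r6c6, so r6c6=1.
Step 11. [r3c1∈{1,3,7}] across row 3, 1 lands solely at r3c1, so r3c1=1.
Step 12. [r2c1∈{3,7}] col 1 places 7 nowhere but r2c1 ⇒ r2c1=7.
Step 13. [r2c6∈{8}] r2c6's peers cover all but 8. So r2c6=8.
Step 14. [r2c3∈{2}] r2c3 is down to just 2 ⇒ r2c3=2.
Step 15. [r2c2∈{3}] r2c2's peers cover all but 3 ⇒ r2c2=3.
Step 16. [r1c2∈{6}] r1c2 has the single candidate 6 ⇒ r1c2=6.
Step 17. [r3c7∈{6,7}] 6 has one home in col 7: r3c7 ⇒ r3c7=6.
Step 18. [r1c6∈{7,9}] col 6 places 9 nowhere but r1c6 ⇒ r1c6=9.
Step 19. [r7c9∈{5,9}] 5 has one home in row 7: r7c9 ⇒ r7c9=5.
Step 20. [r8c9∈{7,9}] 7 has one home in row 8: r8c9, so r8c9=7.
Step 21. [r6c2∈{2}] r6c2 has the single candidate 2 ⇒ r6c2=2.
Step 22. [r4c4∈{2}] nothing but 2 survives at r4c4. So r4c4=2.
Step 23. [r3c3∈{8}] r3c3's peers cover all but 8 ⇒ r3c3=8.
Step 24. [r9c9∈{9}] r9c9 has the single candidate 9, so r9c9=9.
Step 25. [r2c8∈{5}] r2c8's peers cover all but 5 ⇒ r2c8=5.
Step 26. [r3c8∈{3}] r3c8's peers cover all but 3. So r3c8=3.
Step 27. [r3c6∈{7}] nothing but 7 survives at r3c6, so r3c6=7.
Step 28. [r5c5∈{8}] r5c5 is down to just 8 ⇒ r5c5=8.
Step 29. [r1c4∈{3}] r1c4 is down to just 3 ⇒ r1c4=3.
Step 30. [r5c6∈{6}] r5c6 has the single candidate 6. So r5c6=6.
Step 31. [r5c2∈{5}] only 5 remains possible at r5c2, so r5c2=5.
Step 32. [r8c2∈{8}] r8c2 has the single candidate 8. So r8c2=8.
Step 33. [r1c7∈{7}] nothing but 7 survives at r1c7. So r1c7=7.
Step 34. [r9c8∈{6}] r9c8 is down to just 6. So r9c8=6.
Step 35. [r4c7∈{1}] nothing but 1 survives at r4c7. So r4c7=1.
Step 36. [r4c3∈{9}] only 9 remains possible at r4c3, so r4c3=9.
Step 37. [r6c1∈{3}] r6c1 is down to just 3. So r6c1=3.
Step 38. [r2c4∈{1}] only 1 remains possible at r2c4. So r2c4=1.
Step 39. [r7c7∈{8}] r7c7 is down to just 8. So r7c7=8.
Step 40. [r6c3∈{6}] r6c3's peers cover all but 6, so r6c3=6.
Step 41. [r8c4∈{9}] nothing but 9 survives at r8c4. So r8c4=9.
Step 42. [r5c1∈{4}] r5c1 is down to just 4 ⇒ r5c1=4.
Step 43. [r7c1∈{9}] only 9 remains possible at r7c1 ⇒ r7c1=9.
Step 44. [r2c9∈{4}] r2c9 has the single candidate 4 ⇒ r2c9=4.

Answer: 5 6 4 3 2 9 7 8 1 / 7 3 2 1 6 8 9 5 4 / 1 9 8 5 4 7 6 3 2 / 8 7 9 2 5 3 1 4 6 / 4 5 1 7 8 6 2 9 3 / 3 2 6 4 9 1 5 7 8 / 9 4 3 6 7 2 8 1 5 / 6 8 5 9 1 4 3 2 7 / 2 1 7 8 3 5 4 6 9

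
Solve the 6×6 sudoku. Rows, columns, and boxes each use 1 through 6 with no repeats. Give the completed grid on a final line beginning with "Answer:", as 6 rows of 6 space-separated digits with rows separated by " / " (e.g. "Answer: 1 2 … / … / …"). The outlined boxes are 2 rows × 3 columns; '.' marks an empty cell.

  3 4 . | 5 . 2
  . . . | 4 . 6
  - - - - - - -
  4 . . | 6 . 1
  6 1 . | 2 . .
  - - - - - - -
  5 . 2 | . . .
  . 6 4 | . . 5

Step 1. [r2c5∈{1,3}] across row 2, 3 lands solely at r2c5 ⇒ r2c5=3.
Step 2. [r6c4∈{1,3}] across row 6, 3 lands solely at r6c4, so r6c4=3.
Step 3. [r1c5∈{1}] r1c5 has the single candidate 1 ⇒ r1c5=1.
Step 4. [r3c2∈{2,3,5}] in row 3, 2 fits only at r3c2 ⇒ r3c2=2.
Step 5. [r2c3∈{1,5}] col 3 places 1 nowhere but r2c3, so r2c3=1.
Step 6. [r3c3∈{3,5}] row 3 places 3 nowhere but r3c3, so r3c3=3.
Step 7. [r5c6∈{4}] only 4 remains possible at r5c6. So r5c6=4.
Step 8. [r4c3∈{5}] r4c3 is down to just 5 ⇒ r4c3=5.
Step 9. [r5c2∈{3}] r5c2's peers cover all but 3, so r5c2=3.
Step 10. [r5c4∈{1}] only 1 remains possible at r5c4, so r5c4=1.
Step 11. [r3c5∈{5}] r3c5 is down to just 5, so r3c5=5.
Step 12. [r5c5∈{6}] r5c5's peers cover all but 6 ⇒ r5c5=6.
Step 13. [r6c5∈{2}] nothing but 2 survives at r6c5, so r6c5=2.
Step 14. [r6c1∈{1}] r6c1 is down to just 1. So r6c1=1.
Step 15. [r2c1∈{2}] r2c1's peers cover all but 2 ⇒ r2c1=2.
Step 16. [r4c5∈{4}] r4c5 has the single candidate 4. So r4c5=4.
Step 17. [r2c2∈{5}] r2c2's peers cover all but 5, so r2c2=5.
Step 18. [r1c3∈{6}] r1c3 has the single candidate 6. So r1c3=6.
Step 19. [r4c6∈{3}] r4c6 has the single candidate 3, so r4c6=3.

Answer: 3 4 6 5 1 2 / 2 5 1 4 3 6 / 4 2 3 6 5 1 / 6 1 5 2 4 3 / 5 3 2 1 6 4 / 1 6 4 3 2 5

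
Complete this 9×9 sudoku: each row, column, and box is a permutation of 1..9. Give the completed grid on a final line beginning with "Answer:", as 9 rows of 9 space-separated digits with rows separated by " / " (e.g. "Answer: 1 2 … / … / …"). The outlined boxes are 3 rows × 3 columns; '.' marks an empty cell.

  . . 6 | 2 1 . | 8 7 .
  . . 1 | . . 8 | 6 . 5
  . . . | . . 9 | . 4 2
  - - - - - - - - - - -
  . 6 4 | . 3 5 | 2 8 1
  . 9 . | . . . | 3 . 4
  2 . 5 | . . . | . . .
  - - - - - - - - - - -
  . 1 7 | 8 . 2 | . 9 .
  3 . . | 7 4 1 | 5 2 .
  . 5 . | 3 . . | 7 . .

Step 1. [r9c6∈{6}] nothing but 6 survives at r9c6, so r9c6=6.
Step 2. [r5c3∈{8}] r5c3 is down to just 8 ⇒ r5c3=8.
Step 3. [r6c9∈{6,7,9}] col 9 places 7 nowhere but r6c9 ⇒ r6c9=7.
Step 4. [r9c1∈{4,8,9}] in row 9, 4 fits only at r9c1. So r9c1=4.
Step 5. [r6c4∈{1,4,6,9}] 1 has one home in row 6: r6c4. So r6c4=1.
Step 6. [r5c4∈{6}] only 6 remains possible at r5c4 ⇒ r5c4=6.
Step 7. [r2c5∈{7}] r2c5 is down to just 7, so r2c5=7.
Step 8. [r3c3∈{3}] r3c3 has the single candidate 3, so r3c3=3.
Step 9. [r3c1∈{5,7,8}] across col 1, 8 lands solely at r3c1. So r3c1=8.
Step 10. [r1c9∈{3,9}] r1c9 is the only open cell in col 9 admitting 9, so r1c9=9.
Step 11. [r1c2∈{4}] r1c2's peers cover all but 4, so r1c2=4.
Step 12. [r8c9∈{6,8}] 6 has one home in row 8: r8c9. So r8c9=6.
Step 13. [r9c5∈{9}] r9c5 has the single candidate 9, so r9c5=9.
Step 14. [r3c4∈{5}] r3c4 is down to just 5 ⇒ r3c4=5.
Step 15. [r5c1∈{1,7}] r5c1 is the only open cell in row 5 admitting 1 ⇒ r5c1=1.
Step 16. [r9c3∈{2}] nothing but 2 survives at r9c3 ⇒ r9c3=2.
Step 17. [r2c4∈{4}] only 4 remains possible at r2c4 ⇒ r2c4=4.
Step 18. [r5c6∈{7}] r5c6's peers cover all but 7, so r5c6=7.
Step 19. [r8c2∈{8}] r8c2 is down to just 8. So r8c2=8.
Step 20. [r3c7∈{1}] nothing but 1 survives at r3c7, so r3c7=1.
Step 21. [r9c9∈{8}] nothing but 8 survives at r9c9, so r9c9=8.
Step 22. [r2c1∈{9}] r2c1 has the single candidate 9. So r2c1=9.
Step 23. [r5c8∈{5}] nothing but 5 survives at r5c8, so r5c8=5.
Step 24. [r1c6∈{3}] r1c6's peers cover all but 3. So r1c6=3.
Step 25. [r6c2∈{3}] r6c2 has the single candidate 3 ⇒ r6c2=3.
Step 26. [r4c1∈{7}] only 7 remains possible at r4c1. So r4c1=7.
Step 27. [r6c6∈{4}] nothing but 4 survives at r6c6. So r6c6=4.
Step 28. [r3c2∈{7}] nothing but 7 survives at r3c2. So r3c2=7.
Step 29. [r6c8∈{6}] nothing but 6 survives at r6c8. So r6c8=6.
Step 30. [r9c8∈{1}] r9c8 is down to just 1, so r9c8=1.
Step 31. [r7c1∈{6}] r7c1 is down to just 6. So r7c1=6.
Step 32. [r4c4∈{9}] r4c4's peers cover all but 9 ⇒ r4c4=9.
Step 33. [r1c1∈{5}] nothing but 5 survives at r1c1, so r1c1=5.
Step 34. [r2c2∈{2}] r2c2 has the single candidate 2, so r2c2=2.
Step 35. [r7c5∈{5}] nothing but 5 survives at r7c5, so r7c5=5.
Step 36. [r6c5∈{8}] nothing but 8 survives at r6c5, so r6c5=8.
Step 37. [r3c5∈{6}] r3c5 is down to just 6. So r3c5=6.
Step 38. [r8c3∈{9}] r8c3 is down to just 9. So r8c3=9.
Step 39. [r2c8∈{3}] only 3 remains possible at r2c8. So r2c8=3.
Step 40. [r6c7∈{9}] r6c7 has the single candidate 9 ⇒ r6c7=9.
Step 41. [r5c5∈{2}] nothing but 2 survives at r5c5. So r5c5=2.
Step 42. [r7c7∈{4}] r7c7 is down to just 4 ⇒ r7c7=4.
Step 43. [r7c9∈{3}] r7c9's peers cover all but 3. So r7c9=3.

Answer: 5 4 6 2 1 3 8 7 9 / 9 2 1 4 7 8 6 3 5 / 8 7 3 5 6 9 1 4 2 / 7 6 4 9 3 5 2 8 1 / 1 9 8 6 2 7 3 5 4 / 2 3 5 1 8 4 9 6 7 / 6 1 7 8 5 2 4 9 3 / 3 8 9 7 4 1 5 2 6 / 4 5 2 3 9 6 7 1 8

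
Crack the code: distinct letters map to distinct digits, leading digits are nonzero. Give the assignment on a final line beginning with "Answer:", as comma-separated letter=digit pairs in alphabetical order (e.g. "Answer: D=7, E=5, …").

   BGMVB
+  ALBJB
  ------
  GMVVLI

Step 1. [G] the sum has 6 digits but both addends have 5; that extra leading digit G is the final carry, namely 1 ⇒ G=1.
Step 2. [col 1: B + B ≡ I (mod 10)] column 1 (B + B ≡ I (mod 10), carry-in 0) doesn't pin B yet; pick B=8 and continue. So B=8.
Step 3. [col 1: B + B ≡ I (mod 10)] column 1 reads B+B+carry(0)=I with B=8; with digits 1,8 already taken and all letters distinct, the only value for I is 6. So I=6.
Step 4. [col 2: V + J ≡ L (mod 10)] column 2 (V + J ≡ L (mod 10), carry-in 1) doesn't pin J yet; pick J=7 and continue, so J=7.
Step 5. [col 2: V + J ≡ L (mod 10)] column 2 (V + J ≡ L (mod 10), carry-in 1) doesn't pin L yet; pick L=0 and continue ⇒ L=0.
Step 6. [col 2: V + J ≡ L (mod 10)] column 2: given J=7, L=0, carry-in 1, and digits 0,1,6,7,8 already taken and all letters distinct, V+J≡L (mod 10) forces V=2, so V=2.
Step 7. [col 3: M + B ≡ V (mod 10)] in column 3 we have M+B≡V with carry-in 1; given B=8, V=2 and digits 0,1,2,6,7,8 already taken and all letters distinct, that pins M to 3, so M=3.
Step 8. [col 5: B + A ≡ M (mod 10)] column 5: given B=8, M=3, carry-in 0, and digits 0,1,2,3,6,7,8 already taken and all letters distinct, B+A≡M (mod 10) forces A=5, so A=5.

Answer: A=5, B=8, G=1, I=6, J=7, L=0, M=3, V=2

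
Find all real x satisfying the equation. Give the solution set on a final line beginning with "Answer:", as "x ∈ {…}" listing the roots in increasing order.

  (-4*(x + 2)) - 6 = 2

Step 1. [(-4*(x + 2)) - 6 = 2] the outer -6 inverts by adding 6. So sub: -4*(x + 2) = 8.
Step 2. [-4*(x + 2) = 8] LHS = -4·(…); ÷-4 both sides. So div: x + 2 = -2.
Step 3. [x + 2 = -2] 2 comes off first (subtract 2). So sub: x = -4.

Answer: x ∈ {-4}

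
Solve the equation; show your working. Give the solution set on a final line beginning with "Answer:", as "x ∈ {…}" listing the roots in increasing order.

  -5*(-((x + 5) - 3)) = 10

Step 1. [-5*(-((x + 5) - 3)) = 10] -5 out front; divide by -5 ⇒ div: -((x + 5) - 3) = -2.
Step 2. [-((x + 5) - 3) = -2] leading − — multiply by −1 ⇒ neg: (x + 5) - 3 = 2.
Step 3. [(x + 5) - 3 = 2] the outer -3 inverts by adding 3. So sub: x + 5 = 5.
Step 4. [x + 5 = 5] 5 comes off first (subtract 5). So sub: x = 0.

Answer: x ∈ {0}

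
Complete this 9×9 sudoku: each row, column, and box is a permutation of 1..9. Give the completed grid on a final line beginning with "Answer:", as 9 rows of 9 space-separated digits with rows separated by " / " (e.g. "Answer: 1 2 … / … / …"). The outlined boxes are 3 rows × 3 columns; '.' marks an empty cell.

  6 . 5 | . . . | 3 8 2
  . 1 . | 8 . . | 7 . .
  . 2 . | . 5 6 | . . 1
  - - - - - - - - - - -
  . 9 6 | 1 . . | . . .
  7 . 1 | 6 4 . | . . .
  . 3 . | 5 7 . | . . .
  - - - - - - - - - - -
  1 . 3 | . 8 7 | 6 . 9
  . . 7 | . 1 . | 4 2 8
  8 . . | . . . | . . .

Step 1. [r7c8∈{5}] r7c8 is down to just 5. So r7c8=5.
Step 2. [r3c7∈{9}] r3c7 has the single candidate 9 ⇒ r3c7=9.
Step 3. [r3c8∈{4}] r3c8's peers cover all but 4. So r3c8=4.
Step 4. [r9c3∈{2,4,9}] r9c3 is the only open cell in box 7 admitting 2 ⇒ r9c3=2.
Step 5. [r1c5∈{9}] nothing but 9 survives at r1c5. So r1c5=9.
Step 6. [r5c2∈{5,8}] across col 2, 8 lands solely at r5c2 ⇒ r5c2=8.
Step 7. [r4c1∈{2,4,5}] across box 4, 5 lands solely at r4c1 ⇒ r4c1=5.
Step 8. [r8c1∈{9}] r8c1 has the single candidate 9 ⇒ r8c1=9.
Step 9. [r8c4∈{3}] only 3 remains possible at r8c4. So r8c4=3.
Step 10. [r6c1∈{2,4}] r6c1 is the only open cell in col 1 admitting 2, so r6c1=2.
Step 11. [r2c1∈{3,4}] in col 1, 4 fits only at r2c1, so r2c1=4.
Step 12. [r4c9∈{3,4,7}] r4c9 is the only open cell in row 4 admitting 4. So r4c9=4.
Step 13. [r4c8∈{3,7}] across row 4, 7 lands solely at r4c8. So r4c8=7.
Step 14. [r7c2∈{4}] nothing but 4 survives at r7c2, so r7c2=4.
Step 15. [r2c8∈{6}] r2c8's peers cover all but 6. So r2c8=6.
Step 16. [r8c2∈{5,6}] r8c2 is the only open cell in row 8 admitting 6. So r8c2=6.
Step 17. [r5c7∈{2,5}] col 7 places 5 nowhere but r5c7. So r5c7=5.
Step 18. [r5c6∈{2,3,9}] across row 5, 2 lands solely at r5c6. So r5c6=2.
Step 19. [r6c6∈{8,9}] box 5 places 9 nowhere but r6c6. So r6c6=9.
Step 20. [r6c7∈{1,8}] across row 6, 8 lands solely at r6c7 ⇒ r6c7=8.
Step 21. [r4c5∈{3}] r4c5 is down to just 3. So r4c5=3.
Step 22. [r5c9∈{3}] nothing but 3 survives at r5c9. So r5c9=3.
Step 23. [r9c7∈{1}] nothing but 1 survives at r9c7. So r9c7=1.
Step 24. [r1c2∈{7}] only 7 remains possible at r1c2 ⇒ r1c2=7.
Step 25. [r1c4∈{4}] only 4 remains possible at r1c4 ⇒ r1c4=4.
Step 26. [r8c6∈{5}] r8c6's peers cover all but 5. So r8c6=5.
Step 27. [r3c4∈{7}] r3c4's peers cover all but 7. So r3c4=7.
Step 28. [r9c2∈{5}] r9c2 is down to just 5 ⇒ r9c2=5.
Step 29. [r4c6∈{8}] only 8 remains possible at r4c6 ⇒ r4c6=8.
Step 30. [r2c6∈{3}] nothing but 3 survives at r2c6. So r2c6=3.
Step 31. [r6c9∈{6}] r6c9's peers cover all but 6 ⇒ r6c9=6.
Step 32. [r2c5∈{2}] r2c5 has the single candidate 2 ⇒ r2c5=2.
Step 33. [r2c9∈{5}] r2c9 is down to just 5. So r2c9=5.
Step 34. [r9c8∈{3}] r9c8 is down to just 3, so r9c8=3.
Step 35. [r1c6∈{1}] r1c6 is down to just 1 ⇒ r1c6=1.
Step 36. [r6c8∈{1}] r6c8's peers cover all but 1 ⇒ r6c8=1.
Step 37. [r3c1∈{3}] r3c1's peers cover all but 3. So r3c1=3.
Step 38. [r4c7∈{2}] nothing but 2 survives at r4c7. So r4c7=2.
Step 39. [r6c3∈{4}] nothing but 4 survives at r6c3. So r6c3=4.
Step 40. [r2c3∈{9}] only 9 remains possible at r2c3 ⇒ r2c3=9.
Step 41. [r3c3∈{8}] r3c3 is down to just 8. So r3c3=8.
Step 42. [r9c6∈{4}] nothing but 4 survives at r9c6 ⇒ r9c6=4.
Step 43. [r9c9∈{7}] only 7 remains possible at r9c9, so r9c9=7.
Step 44. [r5c8∈{9}] nothing but 9 survives at r5c8, so r5c8=9.
Step 45. [r9c5∈{6}] r9c5's peers cover all but 6 ⇒ r9c5=6.
Step 46. [r9c4∈{9}] only 9 remains possible at r9c4 ⇒ r9c4=9.
Step 47. [r7c4∈{2}] r7c4 is down to just 2, so r7c4=2.

Answer: 6 7 5 4 9 1 3 8 2 / 4 1 9 8 2 3 7 6 5 / 3 2 8 7 5 6 9 4 1 / 5 9 6 1 3 8 2 7 4 / 7 8 1 6 4 2 5 9 3 / 2 3 4 5 7 9 8 1 6 / 1 4 3 2 8 7 6 5 9 / 9 6 7 3 1 5 4 2 8 / 8 5 2 9 6 4 1 3 7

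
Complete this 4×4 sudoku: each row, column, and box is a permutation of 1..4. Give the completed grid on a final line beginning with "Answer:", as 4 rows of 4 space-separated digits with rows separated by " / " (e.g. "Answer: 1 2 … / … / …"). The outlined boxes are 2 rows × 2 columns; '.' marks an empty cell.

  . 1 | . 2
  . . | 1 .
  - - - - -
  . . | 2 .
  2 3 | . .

Step 1. [r3c4∈{1,3,4}] across row 3, 3 lands solely at r3c4. So r3c4=3.
Step 2. [r2c4∈{4}] r2c4 has the single candidate 4, so r2c4=4.
Step 3. [r1c1∈{3,4}] in row 1, 4 fits only at r1c1. So r1c1=4.
Step 4. [r1c3∈{3}] r1c3 has the single candidate 3 ⇒ r1c3=3.
Step 5. [r3c1∈{1}] only 1 remains possible at r3c1. So r3c1=1.
Step 6. [r3c2∈{4}] only 4 remains possible at r3c2 ⇒ r3c2=4.
Step 7. [r2c2∈{2}] r2c2 is down to just 2 ⇒ r2c2=2.
Step 8. [r4c4∈{1}] r4c4's peers cover all but 1. So r4c4=1.
Step 9. [r4c3∈{4}] r4c3's peers cover all but 4 ⇒ r4c3=4.
Step 10. [r2c1∈{3}] only 3 remains possible at r2c1, so r2c1=3.

Answer: 4 1 3 2 / 3 2 1 4 / 1 4 2 3 / 2 3 4 1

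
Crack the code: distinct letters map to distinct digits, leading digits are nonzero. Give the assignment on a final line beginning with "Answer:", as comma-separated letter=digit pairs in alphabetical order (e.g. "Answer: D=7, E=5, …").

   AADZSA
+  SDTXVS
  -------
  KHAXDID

Step 1. [col 1: A + S ≡ D (mod 10)] no forcing yet in column 1 (carry-in 0); D=9 is free and consistent — try it ⇒ D=9.
Step 2. [K] K is the leading digit of a 7-digit sum of two 6-digit numbers; the final carry is exactly 1, so K=1.
Step 3. [col 1: A + S ≡ D (mod 10)] column 1 (A + S ≡ D (mod 10), carry-in 0) doesn't pin S yet; pick S=5 and continue, so S=5.
Step 4. [col 1: A + S ≡ D (mod 10)] in column 1 we have A+S≡D with carry-in 0; given S=5, D=9 and digits 1,5,9 already taken and all letters distinct, that pins A to 4, so A=4.
Step 5. [col 2: S + V ≡ I (mod 10)] column 2 (S + V ≡ I (mod 10), carry-in 0) doesn't pin I yet; pick I=3 and continue ⇒ I=3.
Step 6. [col 2: S + V ≡ I (mod 10)] column 2: given S=5, I=3, carry-in 0, and digits 1,3,4,5,9 already taken and all letters distinct, S+V≡I (mod 10) forces V=8. So V=8.
Step 7. [col 3: Z + X ≡ D (mod 10)] several values work for Z in column 3 (Z + X ≡ D (mod 10), carry-in 1); try Z=2 ⇒ Z=2.
Step 8. [col 3: Z + X ≡ D (mod 10)] column 3: given Z=2, D=9, carry-in 1, and digits 1,2,3,4,5,8,9 already taken and all letters distinct, Z+X≡D (mod 10) forces X=6, so X=6.
Step 9. [col 4: D + T ≡ X (mod 10)] in column 4 we have D+T≡X with carry-in 0; given D=9, X=6 and digits 1,2,3,4,5,6,8,9 already taken and all letters distinct, that pins T to 7. So T=7.
Step 10. [col 6: A + S ≡ H (mod 10)] column 6: given A=4, S=5, carry-in 1, and digits 1,2,3,4,5,6,7,8,9 already taken and all letters distinct, A+S≡H (mod 10) forces H=0 ⇒ H=0.

Answer: A=4, D=9, H=0, I=3, K=1, S=5, T=7, V=8, X=6, Z=2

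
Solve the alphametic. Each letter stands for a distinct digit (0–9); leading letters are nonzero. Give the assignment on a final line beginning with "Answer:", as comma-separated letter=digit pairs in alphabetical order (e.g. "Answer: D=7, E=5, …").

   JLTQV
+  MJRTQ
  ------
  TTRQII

Step 1. [col 1: V + Q ≡ I (mod 10)] V=2 is one option consistent with column 1 (V + Q ≡ I (mod 10), carry-in 0) — take it, so V=2.
Step 2. [T] T is the leading digit of a 6-digit sum of two 5-digit numbers; the final carry is exactly 1, so T=1.
Step 3. [col 1: V + Q ≡ I (mod 10)] column 1 (V + Q ≡ I (mod 10), carry-in 0) doesn't pin Q yet; pick Q=8 and continue, so Q=8.
Step 4. [col 1: V + Q ≡ I (mod 10)] column 1 reads V+Q+carry(0)=I with V=2, Q=8; with digits 1,2,8 already taken and all letters distinct, the only value for I is 0. So I=0.
Step 5. [col 3: T + R ≡ Q (mod 10)] column 3: given T=1, Q=8, carry-in 1, and digits 0,1,2,8 already taken and all letters distinct, T+R≡Q (mod 10) forces R=6. So R=6.
Step 6. [col 4: L + J ≡ R (mod 10)] several values work for L in column 4 (L + J ≡ R (mod 10), carry-in 0); try L=9. So L=9.
Step 7. [col 4: L + J ≡ R (mod 10)] from column 4 (L=9, R=6, carry-in 0, digits 0,1,2,6,8,9 already taken and all letters distinct): J must equal 7 ⇒ J=7.
Step 8. [col 5: J + M ≡ T (mod 10)] column 5 reads J+M+carry(1)=T with J=7, T=1; with digits 0,1,2,6,7,8,9 already taken and all letters distinct, the only value for M is 3. So M=3.

Answer: I=0, J=7, L=9, M=3, Q=8, R=6, T=1, V=2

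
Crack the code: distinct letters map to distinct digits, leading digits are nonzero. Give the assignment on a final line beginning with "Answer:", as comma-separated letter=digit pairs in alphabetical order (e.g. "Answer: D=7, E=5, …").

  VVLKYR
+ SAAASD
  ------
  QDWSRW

Step 1. [col 1: R + D ≡ W (mod 10)] no forcing yet in column 1 (carry-in 0); W=0 is free and consistent — try it, so W=0.
Step 2. [col 1: R + D ≡ W (mod 10)] several values work for R in column 1 (R + D ≡ W (mod 10), carry-in 0); try R=2 ⇒ R=2.
Step 3. [col 1: R + D ≡ W (mod 10)] in column 1 we have R+D≡W with carry-in 0; given R=2, W=0 and digits 0,2 already taken and all letters distinct, that pins D to 8. So D=8.
Step 4. [col 2: Y + S ≡ R (mod 10)] S=5 is one option consistent with column 2 (Y + S ≡ R (mod 10), carry-in 1) — take it ⇒ S=5.
Step 5. [col 2: Y + S ≡ R (mod 10)] column 2: given S=5, R=2, carry-in 1, and digits 0,2,5,8 already taken and all letters distinct, Y+S≡R (mod 10) forces Y=6. So Y=6.
Step 6. [col 3: K + A ≡ S (mod 10)] K=1 is one option consistent with column 3 (K + A ≡ S (mod 10), carry-in 1) — take it ⇒ K=1.
Step 7. [col 3: K + A ≡ S (mod 10)] column 3 reads K+A+carry(1)=S with K=1, S=5; with digits 0,1,2,5,6,8 already taken and all letters distinct, the only value for A is 3, so A=3.
Step 8. [col 4: L + A ≡ W (mod 10)] column 4: given A=3, W=0, carry-in 0, and digits 0,1,2,3,5,6,8 already taken and all letters distinct, L+A≡W (mod 10) forces L=7, so L=7.
Step 9. [col 5: V + A ≡ D (mod 10)] from column 5 (A=3, D=8, carry-in 1, digits 0,1,2,3,5,6,7,8 already taken and all letters distinct): V must equal 4 ⇒ V=4.
Step 10. [col 6: V + S ≡ Q (mod 10)] in column 6 we have V+S≡Q with carry-in 0; given V=4, S=5 and digits 0,1,2,3,4,5,6,7,8 already taken and all letters distinct, that pins Q to 9, so Q=9.

Answer: A=3, D=8, K=1, L=7, Q=9, R=2, S=5, V=4, W=0, Y=6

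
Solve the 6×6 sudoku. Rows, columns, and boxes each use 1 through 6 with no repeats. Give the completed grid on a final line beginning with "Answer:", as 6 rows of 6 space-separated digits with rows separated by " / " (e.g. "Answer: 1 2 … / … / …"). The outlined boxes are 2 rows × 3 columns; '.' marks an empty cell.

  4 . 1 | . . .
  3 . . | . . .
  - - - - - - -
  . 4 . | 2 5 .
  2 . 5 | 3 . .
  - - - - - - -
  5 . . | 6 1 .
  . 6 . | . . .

Step 1. [r1c4∈{5}] r1c4 is down to just 5 ⇒ r1c4=5.
Step 2. [r1c2∈{2}] r1c2 is down to just 2. So r1c2=2.
Step 3. [r6c4∈{4}] r6c4's peers cover all but 4, so r6c4=4.
Step 4. [r3c1∈{1,6}] in col 1, 6 fits only at r3c1, so r3c1=6.
Step 5. [r5c2∈{3}] nothing but 3 survives at r5c2. So r5c2=3.
Step 6. [r5c6∈{2}] only 2 remains possible at r5c6, so r5c6=2.
Step 7. [r6c5∈{3}] nothing but 3 survives at r6c5, so r6c5=3.
Step 8. [r1c5∈{6}] r1c5's peers cover all but 6 ⇒ r1c5=6.
Step 9. [r4c6∈{1,4,6}] across row 4, 6 lands solely at r4c6 ⇒ r4c6=6.
Step 10. [r2c6∈{1,4}] across col 6, 4 lands solely at r2c6, so r2c6=4.
Step 11. [r2c5∈{2}] nothing but 2 survives at r2c5. So r2c5=2.
Step 12. [r5c3∈{4}] only 4 remains possible at r5c3. So r5c3=4.
Step 13. [r3c3∈{3}] r3c3 has the single candidate 3. So r3c3=3.
Step 14. [r4c2∈{1}] nothing but 1 survives at r4c2, so r4c2=1.
Step 15. [r4c5∈{4}] r4c5 has the single candidate 4. So r4c5=4.
Step 16. [r2c2∈{5}] r2c2's peers cover all but 5. So r2c2=5.
Step 17. [r3c6∈{1}] r3c6's peers cover all but 1, so r3c6=1.
Step 18. [r6c3∈{2}] nothing but 2 survives at r6c3, so r6c3=2.
Step 19. [r6c1∈{1}] r6c1 has the single candidate 1 ⇒ r6c1=1.
Step 20. [r1c6∈{3}] only 3 remains possible at r1c6, so r1c6=3.
Step 21. [r6c6∈{5}] only 5 remains possible at r6c6, so r6c6=5.
Step 22. [r2c4∈{1}] only 1 remains possible at r2c4. So r2c4=1.
Step 23. [r2c3∈{6}] nothing but 6 survives at r2c3. So r2c3=6.

Answer: 4 2 1 5 6 3 / 3 5 6 1 2 4 / 6 4 3 2 5 1 / 2 1 5 3 4 6 / 5 3 4 6 1 2 / 1 6 2 4 3 5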